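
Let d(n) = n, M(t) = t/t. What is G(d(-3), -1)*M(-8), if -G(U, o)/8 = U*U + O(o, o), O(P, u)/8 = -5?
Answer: 248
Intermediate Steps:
O(P, u) = -40 (O(P, u) = 8*(-5) = -40)
M(t) = 1
G(U, o) = 320 - 8*U² (G(U, o) = -8*(U*U - 40) = -8*(U² - 40) = -8*(-40 + U²) = 320 - 8*U²)
G(d(-3), -1)*M(-8) = (320 - 8*(-3)²)*1 = (320 - 8*9)*1 = (320 - 72)*1 = 248*1 = 248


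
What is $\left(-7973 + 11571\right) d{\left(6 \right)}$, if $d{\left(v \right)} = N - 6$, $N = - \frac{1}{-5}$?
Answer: $- \frac{104342}{5} \approx -20868.0$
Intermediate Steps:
$N = \frac{1}{5}$ ($N = \left(-1\right) \left(- \frac{1}{5}\right) = \frac{1}{5} \approx 0.2$)
$d{\left(v \right)} = - \frac{29}{5}$ ($d{\left(v \right)} = \frac{1}{5} - 6 = - \frac{29}{5}$)
$\left(-7973 + 11571\right) d{\left(6 \right)} = \left(-7973 + 11571\right) \left(- \frac{29}{5}\right) = 3598 \left(- \frac{29}{5}\right) = - \frac{104342}{5}$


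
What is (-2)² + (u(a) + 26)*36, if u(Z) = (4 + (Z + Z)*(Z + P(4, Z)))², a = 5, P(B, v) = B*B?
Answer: 1649596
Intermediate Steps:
P(B, v) = B²
u(Z) = (4 + 2*Z*(16 + Z))² (u(Z) = (4 + (Z + Z)*(Z + 4²))² = (4 + (2*Z)*(Z + 16))² = (4 + (2*Z)*(16 + Z))² = (4 + 2*Z*(16 + Z))²)
(-2)² + (u(a) + 26)*36 = (-2)² + (4*(2 + 5² + 16*5)² + 26)*36 = 4 + (4*(2 + 25 + 80)² + 26)*36 = 4 + (4*107² + 26)*36 = 4 + (4*11449 + 26)*36 = 4 + (45796 + 26)*36 = 4 + 45822*36 = 4 + 1649592 = 1649596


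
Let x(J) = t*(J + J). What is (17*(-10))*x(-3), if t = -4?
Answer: -4080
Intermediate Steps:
x(J) = -8*J (x(J) = -4*(J + J) = -8*J)
(17*(-10))*x(-3) = (17*(-10))*(-8*(-3)) = -170*24 = -4080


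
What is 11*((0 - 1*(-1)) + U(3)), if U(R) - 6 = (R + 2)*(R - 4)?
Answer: 22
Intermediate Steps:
U(R) = 6 + (-4 + R)*(2 + R) (U(R) = 6 + (R + 2)*(R - 4) = 6 + (2 + R)*(-4 + R) = 6 + (-4 + R)*(2 + R))
11*((0 - 1*(-1)) + U(3)) = 11*((0 - 1*(-1)) + (-2 + 3**2 - 2*3)) = 11*((0 + 1) + (-2 + 9 - 6)) = 11*(1 + 1) = 11*2 = 22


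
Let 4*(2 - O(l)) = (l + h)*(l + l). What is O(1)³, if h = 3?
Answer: 0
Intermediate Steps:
O(l) = 2 - l*(3 + l)/2 (O(l) = 2 - (l + 3)*(l + l)/4 = 2 - (3 + l)*2*l/4 = 2 - l*(3 + l)/2)
O(1)³ = (2 - 3/2*1 - ½*1²)³ = (2 - 3/2 - ½*1)³ = (2 - 3/2 - ½)³ = 0³ = 0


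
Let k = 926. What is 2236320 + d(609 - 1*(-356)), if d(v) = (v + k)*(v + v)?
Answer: 5885950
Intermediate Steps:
d(v) = 2*v*(926 + v) (d(v) = (v + 926)*(v + v) = (926 + v)*(2*v) = 2*v*(926 + v))
2236320 + d(609 - 1*(-356)) = 2236320 + 2*(609 - 1*(-356))*(926 + (609 - 1*(-356))) = 2236320 + 2*(609 + 356)*(926 + (609 + 356)) = 2236320 + 2*965*(926 + 965) = 2236320 + 2*965*1891 = 2236320 + 3649630 = 5885950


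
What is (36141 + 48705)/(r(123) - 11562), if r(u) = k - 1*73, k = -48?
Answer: -84846/11683 ≈ -7.2623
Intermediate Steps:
r(u) = -121 (r(u) = -48 - 1*73 = -48 - 73 = -121)
(36141 + 48705)/(r(123) - 11562) = (36141 + 48705)/(-121 - 11562) = 84846/(-11683) = 84846*(-1/11683) = -84846/11683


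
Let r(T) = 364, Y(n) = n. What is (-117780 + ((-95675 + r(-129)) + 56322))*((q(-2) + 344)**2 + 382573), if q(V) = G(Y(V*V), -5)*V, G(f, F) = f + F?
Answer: -78743344241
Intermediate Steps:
G(f, F) = F + f
q(V) = V*(-5 + V**2) (q(V) = (-5 + V*V)*V = (-5 + V**2)*V = V*(-5 + V**2))
(-117780 + ((-95675 + r(-129)) + 56322))*((q(-2) + 344)**2 + 382573) = (-117780 + ((-95675 + 364) + 56322))*((-2*(-5 + (-2)**2) + 344)**2 + 382573) = (-117780 + (-95311 + 56322))*((-2*(-5 + 4) + 344)**2 + 382573) = (-117780 - 38989)*((-2*(-1) + 344)**2 + 382573) = -156769*((2 + 344)**2 + 382573) = -156769*(346**2 + 382573) = -156769*(119716 + 382573) = -156769*502289 = -78743344241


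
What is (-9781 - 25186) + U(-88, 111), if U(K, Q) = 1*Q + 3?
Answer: -34853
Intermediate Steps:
U(K, Q) = 3 + Q (U(K, Q) = Q + 3 = 3 + Q)
(-9781 - 25186) + U(-88, 111) = (-9781 - 25186) + (3 + 111) = -34967 + 114 = -34853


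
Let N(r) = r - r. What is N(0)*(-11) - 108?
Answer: -108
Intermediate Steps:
N(r) = 0
N(0)*(-11) - 108 = 0*(-11) - 108 = 0 - 108 = -108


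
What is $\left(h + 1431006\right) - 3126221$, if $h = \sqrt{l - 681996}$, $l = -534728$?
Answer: $-1695215 + 2 i \sqrt{304181} \approx -1.6952 \cdot 10^{6} + 1103.1 i$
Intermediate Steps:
$h = 2 i \sqrt{304181}$ ($h = \sqrt{-534728 - 681996} = \sqrt{-1216724} = 2 i \sqrt{304181} \approx 1103.1 i$)
$\left(h + 1431006\right) - 3126221 = \left(2 i \sqrt{304181} + 1431006\right) - 3126221 = \left(1431006 + 2 i \sqrt{304181}\right) - 3126221 = -1695215 + 2 i \sqrt{304181}$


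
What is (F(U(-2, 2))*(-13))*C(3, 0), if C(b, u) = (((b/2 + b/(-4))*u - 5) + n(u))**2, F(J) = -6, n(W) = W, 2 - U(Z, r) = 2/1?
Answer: 1950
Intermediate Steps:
U(Z, r) = 0 (U(Z, r) = 2 - 2/1 = 2 - 2 = 0)
C(b, u) = (-5 + u + b*u/4)**2 (C(b, u) = (((b/2 + b/(-4))*u - 5) + u)**2 = (((b*(1/2) + b*(-1/4))*u - 5) + u)**2 = (((b/2 - b/4)*u - 5) + u)**2 = (((b/4)*u - 5) + u)**2 = ((b*u/4 - 5) + u)**2 = ((-5 + b*u/4) + u)**2 = (-5 + u + b*u/4)**2)
(F(U(-2, 2))*(-13))*C(3, 0) = (-6*(-13))*((-20 + 4*0 + 3*0)**2/16) = 78*((-20 + 0 + 0)**2/16) = 78*((1/16)*(-20)**2) = 78*((1/16)*400) = 78*25 = 1950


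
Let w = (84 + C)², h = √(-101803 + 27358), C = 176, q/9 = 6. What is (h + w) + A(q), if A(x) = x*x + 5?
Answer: 70521 + I*√74445 ≈ 70521.0 + 272.85*I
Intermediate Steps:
q = 54 (q = 9*6 = 54)
A(x) = 5 + x² (A(x) = x² + 5 = 5 + x²)
h = I*√74445 (h = √(-74445) = I*√74445 ≈ 272.85*I)
w = 67600 (w = (84 + 176)² = 260² = 67600)
(h + w) + A(q) = (I*√74445 + 67600) + (5 + 54²) = (67600 + I*√74445) + (5 + 2916) = (67600 + I*√74445) + 2921 = 70521 + I*√74445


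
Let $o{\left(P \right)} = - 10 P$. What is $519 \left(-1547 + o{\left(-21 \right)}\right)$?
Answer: $-693903$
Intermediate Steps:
$519 \left(-1547 + o{\left(-21 \right)}\right) = 519 \left(-1547 - -210\right) = 519 \left(-1547 + 210\right) = 519 \left(-1337\right) = -693903$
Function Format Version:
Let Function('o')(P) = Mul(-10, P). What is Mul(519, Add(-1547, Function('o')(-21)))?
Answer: -693903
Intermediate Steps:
Mul(519, Add(-1547, Function('o')(-21))) = Mul(519, Add(-1547, Mul(-10, -21))) = Mul(519, Add(-1547, 210)) = Mul(519, -1337) = -693903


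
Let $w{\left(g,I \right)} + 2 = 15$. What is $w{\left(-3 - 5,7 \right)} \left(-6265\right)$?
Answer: $-81445$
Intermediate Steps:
$w{\left(g,I \right)} = 13$ ($w{\left(g,I \right)} = -2 + 15 = 13$)
$w{\left(-3 - 5,7 \right)} \left(-6265\right) = 13 \left(-6265\right) = -81445$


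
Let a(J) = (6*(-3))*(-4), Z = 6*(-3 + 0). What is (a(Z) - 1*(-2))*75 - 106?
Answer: 5444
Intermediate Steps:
Z = -18 (Z = 6*(-3) = -18)
a(J) = 72 (a(J) = -18*(-4) = 72)
(a(Z) - 1*(-2))*75 - 106 = (72 - 1*(-2))*75 - 106 = (72 + 2)*75 - 106 = 74*75 - 106 = 5550 - 106 = 5444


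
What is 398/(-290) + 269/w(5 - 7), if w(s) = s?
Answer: -39403/290 ≈ -135.87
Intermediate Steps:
398/(-290) + 269/w(5 - 7) = 398/(-290) + 269/(5 - 7) = 398*(-1/290) + 269/(-2) = -199/145 + 269*(-½) = -199/145 - 269/2 = -39403/290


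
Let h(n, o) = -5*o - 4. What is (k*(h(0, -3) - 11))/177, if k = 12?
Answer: 0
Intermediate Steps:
h(n, o) = -4 - 5*o
(k*(h(0, -3) - 11))/177 = (12*((-4 - 5*(-3)) - 11))/177 = (12*((-4 + 15) - 11))*(1/177) = (12*(11 - 11))*(1/177) = (12*0)*(1/177) = 0*(1/177) = 0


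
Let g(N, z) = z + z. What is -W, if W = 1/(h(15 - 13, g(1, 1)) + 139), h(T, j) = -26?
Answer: -1/113 ≈ -0.0088496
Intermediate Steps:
g(N, z) = 2*z
W = 1/113 (W = 1/(-26 + 139) = 1/113 ≈ 0.0088496)
-W = -1*1/113 = -1/113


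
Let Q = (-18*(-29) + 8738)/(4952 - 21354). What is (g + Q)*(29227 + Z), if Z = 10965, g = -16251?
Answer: -5356752823552/8201 ≈ -6.5318e+8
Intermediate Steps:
Q = -4630/8201 (Q = (522 + 8738)/(-16402) = 9260*(-1/16402) = -4630/8201 ≈ -0.56457)
(g + Q)*(29227 + Z) = (-16251 - 4630/8201)*(29227 + 10965) = -133279081/8201*40192 = -5356752823552/8201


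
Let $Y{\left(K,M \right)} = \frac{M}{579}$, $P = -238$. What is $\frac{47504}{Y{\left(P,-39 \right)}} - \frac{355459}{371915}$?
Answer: $- \frac{3409822501847}{4834895} \approx -7.0525 \cdot 10^{5}$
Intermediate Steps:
$Y{\left(K,M \right)} = \frac{M}{579}$ ($Y{\left(K,M \right)} = M \frac{1}{579} = \frac{M}{579}$)
$\frac{47504}{Y{\left(P,-39 \right)}} - \frac{355459}{371915} = \frac{47504}{\frac{1}{579} \left(-39\right)} - \frac{355459}{371915} = \frac{47504}{- \frac{13}{193}} - \frac{355459}{371915} = 47504 \left(- \frac{193}{13}\right) - \frac{355459}{371915} = - \frac{9168272}{13} - \frac{355459}{371915} = - \frac{3409822501847}{4834895}$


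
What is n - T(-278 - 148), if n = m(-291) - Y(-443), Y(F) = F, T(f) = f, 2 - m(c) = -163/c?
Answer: 253298/291 ≈ 870.44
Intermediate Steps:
m(c) = 2 + 163/c (m(c) = 2 - (-163)/c = 2 + 163/c)
n = 129332/291 (n = (2 + 163/(-291)) - 1*(-443) = (2 + 163*(-1/291)) + 443 = (2 - 163/291) + 443 = 419/291 + 443 = 129332/291 ≈ 444.44)
n - T(-278 - 148) = 129332/291 - (-278 - 148) = 129332/291 - 1*(-426) = 129332/291 + 426 = 253298/291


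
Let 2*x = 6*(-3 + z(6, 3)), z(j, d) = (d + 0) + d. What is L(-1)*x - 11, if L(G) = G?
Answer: -20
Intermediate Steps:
z(j, d) = 2*d (z(j, d) = d + d = 2*d)
x = 9 (x = (6*(-3 + 2*3))/2 = (6*(-3 + 6))/2 = (6*3)/2 = (½)*18 = 9)
L(-1)*x - 11 = -1*9 - 11 = -9 - 11 = -20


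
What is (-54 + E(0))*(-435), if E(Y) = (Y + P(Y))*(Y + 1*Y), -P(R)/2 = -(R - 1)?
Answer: 23490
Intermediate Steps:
P(R) = -2 + 2*R (P(R) = -(-2)*(R - 1) = -(-2)*(-1 + R) = -2*(1 - R) = -2 + 2*R)
E(Y) = 2*Y*(-2 + 3*Y) (E(Y) = (Y + (-2 + 2*Y))*(Y + 1*Y) = (-2 + 3*Y)*(Y + Y) = (-2 + 3*Y)*(2*Y) = 2*Y*(-2 + 3*Y))
(-54 + E(0))*(-435) = (-54 + 2*0*(-2 + 3*0))*(-435) = (-54 + 2*0*(-2 + 0))*(-435) = (-54 + 2*0*(-2))*(-435) = (-54 + 0)*(-435) = -54*(-435) = 23490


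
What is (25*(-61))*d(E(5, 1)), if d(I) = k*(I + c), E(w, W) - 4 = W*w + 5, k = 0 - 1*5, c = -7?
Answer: 53375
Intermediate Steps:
k = -5 (k = 0 - 5 = -5)
E(w, W) = 9 + W*w (E(w, W) = 4 + (W*w + 5) = 4 + (5 + W*w) = 9 + W*w)
d(I) = 35 - 5*I (d(I) = -5*(I - 7) = -5*(-7 + I) = 35 - 5*I)
(25*(-61))*d(E(5, 1)) = (25*(-61))*(35 - 5*(9 + 1*5)) = -1525*(35 - 5*(9 + 5)) = -1525*(35 - 5*14) = -1525*(35 - 70) = -1525*(-35) = 53375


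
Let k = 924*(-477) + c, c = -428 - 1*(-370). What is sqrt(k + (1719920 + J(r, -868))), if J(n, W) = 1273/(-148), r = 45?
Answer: sqrt(7004381163)/74 ≈ 1131.0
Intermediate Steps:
c = -58 (c = -428 + 370 = -58)
J(n, W) = -1273/148 (J(n, W) = 1273*(-1/148) = -1273/148)
k = -440806 (k = 924*(-477) - 58 = -440748 - 58 = -440806)
sqrt(k + (1719920 + J(r, -868))) = sqrt(-440806 + (1719920 - 1273/148)) = sqrt(-440806 + 254546887/148) = sqrt(189307599/148) = sqrt(7004381163)/74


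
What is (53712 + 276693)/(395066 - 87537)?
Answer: 330405/307529 ≈ 1.0744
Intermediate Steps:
(53712 + 276693)/(395066 - 87537) = 330405/307529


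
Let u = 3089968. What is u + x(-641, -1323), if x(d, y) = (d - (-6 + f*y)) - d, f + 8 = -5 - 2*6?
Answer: 3056899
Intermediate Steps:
f = -25 (f = -8 + (-5 - 2*6) = -8 + (-5 - 12) = -8 - 17 = -25)
x(d, y) = 6 + 25*y (x(d, y) = (d - (-6 - 25*y)) - d = (d + (6 + 25*y)) - d = (6 + d + 25*y) - d = 6 + 25*y)
u + x(-641, -1323) = 3089968 + (6 + 25*(-1323)) = 3089968 + (6 - 33075) = 3089968 - 33069 = 3056899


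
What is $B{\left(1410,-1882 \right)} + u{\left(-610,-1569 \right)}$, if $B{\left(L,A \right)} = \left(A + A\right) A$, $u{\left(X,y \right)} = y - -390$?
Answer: $7082669$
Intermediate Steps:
$u{\left(X,y \right)} = 390 + y$ ($u{\left(X,y \right)} = y + 390 = 390 + y$)
$B{\left(L,A \right)} = 2 A^{2}$ ($B{\left(L,A \right)} = 2 A A = 2 A^{2}$)
$B{\left(1410,-1882 \right)} + u{\left(-610,-1569 \right)} = 2 \left(-1882\right)^{2} + \left(390 - 1569\right) = 2 \cdot 3541924 - 1179 = 7083848 - 1179 = 7082669$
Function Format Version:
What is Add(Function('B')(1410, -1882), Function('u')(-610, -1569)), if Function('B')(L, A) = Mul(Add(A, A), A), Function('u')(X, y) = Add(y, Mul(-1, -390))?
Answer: 7082669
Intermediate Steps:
Function('u')(X, y) = Add(390, y) (Function('u')(X, y) = Add(y, 390) = Add(390, y))
Function('B')(L, A) = Mul(2, Pow(A, 2)) (Function('B')(L, A) = Mul(Mul(2, A), A) = Mul(2, Pow(A, 2)))
Add(Function('B')(1410, -1882), Function('u')(-610, -1569)) = Add(Mul(2, Pow(-1882, 2)), Add(390, -1569)) = Add(Mul(2, 3541924), -1179) = Add(7083848, -1179) = 7082669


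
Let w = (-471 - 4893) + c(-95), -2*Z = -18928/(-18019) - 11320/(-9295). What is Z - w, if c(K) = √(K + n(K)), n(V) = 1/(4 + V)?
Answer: 179641638760/33497321 - I*√786786/91 ≈ 5362.9 - 9.7474*I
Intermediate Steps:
Z = -37991084/33497321 (Z = -(-18928/(-18019) - 11320/(-9295))/2 = -(-18928*(-1/18019) - 11320*(-1/9295))/2 = -(18928/18019 + 2264/1859)/2 = -½*75982168/33497321 = -37991084/33497321 ≈ -1.1342)
c(K) = √(K + 1/(4 + K))
w = -5364 + I*√786786/91 (w = (-471 - 4893) + √((1 - 95*(4 - 95))/(4 - 95)) = -5364 + √((1 - 95*(-91))/(-91)) = -5364 + √(-(1 + 8645)/91) = -5364 + √(-1/91*8646) = -5364 + √(-8646/91) = -5364 + I*√786786/91 ≈ -5364.0 + 9.7474*I)
Z - w = -37991084/33497321 - (-5364 + I*√786786/91) = -37991084/33497321 + (5364 - I*√786786/91) = 179641638760/33497321 - I*√786786/91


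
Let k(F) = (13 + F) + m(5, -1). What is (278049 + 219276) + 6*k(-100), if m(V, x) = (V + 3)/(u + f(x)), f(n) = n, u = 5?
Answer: 496815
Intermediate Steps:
m(V, x) = (3 + V)/(5 + x) (m(V, x) = (V + 3)/(5 + x) = (3 + V)/(5 + x))
k(F) = 15 + F (k(F) = (13 + F) + (3 + 5)/(5 - 1) = (13 + F) + 8/4 = (13 + F) + (1/4)*8 = (13 + F) + 2 = 15 + F)
(278049 + 219276) + 6*k(-100) = (278049 + 219276) + 6*(15 - 100) = 497325 + 6*(-85) = 497325 - 510 = 496815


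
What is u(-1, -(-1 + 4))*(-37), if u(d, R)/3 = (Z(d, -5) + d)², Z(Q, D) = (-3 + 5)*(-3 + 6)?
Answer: -2775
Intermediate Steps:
Z(Q, D) = 6 (Z(Q, D) = 2*3 = 6)
u(d, R) = 3*(6 + d)²
u(-1, -(-1 + 4))*(-37) = (3*(6 - 1)²)*(-37) = (3*5²)*(-37) = (3*25)*(-37) = 75*(-37) = -2775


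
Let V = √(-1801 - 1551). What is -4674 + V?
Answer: -4674 + 2*I*√838 ≈ -4674.0 + 57.896*I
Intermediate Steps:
V = 2*I*√838 (V = √(-3352) = 2*I*√838 ≈ 57.896*I)
-4674 + V = -4674 + 2*I*√838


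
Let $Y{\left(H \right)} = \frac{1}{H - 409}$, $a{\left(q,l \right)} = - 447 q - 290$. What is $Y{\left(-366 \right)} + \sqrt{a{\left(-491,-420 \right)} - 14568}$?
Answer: $- \frac{1}{775} + \sqrt{204619} \approx 452.35$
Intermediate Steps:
$a{\left(q,l \right)} = -290 - 447 q$
$Y{\left(H \right)} = \frac{1}{-409 + H}$
$Y{\left(-366 \right)} + \sqrt{a{\left(-491,-420 \right)} - 14568} = \frac{1}{-409 - 366} + \sqrt{\left(-290 - -219477\right) - 14568} = \frac{1}{-775} + \sqrt{\left(-290 + 219477\right) - 14568} = - \frac{1}{775} + \sqrt{219187 - 14568} = - \frac{1}{775} + \sqrt{204619}$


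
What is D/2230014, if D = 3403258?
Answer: 1701629/1115007 ≈ 1.5261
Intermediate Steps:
D/2230014 = 3403258/2230014 = 3403258*(1/2230014) = 1701629/1115007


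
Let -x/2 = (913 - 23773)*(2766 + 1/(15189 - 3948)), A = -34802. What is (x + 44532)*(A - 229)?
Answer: -5535110428964868/1249 ≈ -4.4316e+12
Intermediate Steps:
x = 157950443560/1249 (x = -2*(913 - 23773)*(2766 + 1/(15189 - 3948)) = -(-45720)*(2766 + 1/11241) = -(-45720)*31092607/11241 = -2*(-78975221780/1249) = 157950443560/1249 ≈ 1.2646e+8)
(x + 44532)*(A - 229) = (157950443560/1249 + 44532)*(-34802 - 229) = (158006064028/1249)*(-35031) = -5535110428964868/1249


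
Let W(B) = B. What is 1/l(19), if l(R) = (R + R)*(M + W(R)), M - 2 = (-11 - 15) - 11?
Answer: -1/608 ≈ -0.0016447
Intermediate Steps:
M = -35 (M = 2 + ((-11 - 15) - 11) = 2 + (-26 - 11) = 2 - 37 = -35)
l(R) = 2*R*(-35 + R) (l(R) = (R + R)*(-35 + R) = (2*R)*(-35 + R) = 2*R*(-35 + R))
1/l(19) = 1/(2*19*(-35 + 19)) = 1/(2*19*(-16)) = 1/(-608) = -1/608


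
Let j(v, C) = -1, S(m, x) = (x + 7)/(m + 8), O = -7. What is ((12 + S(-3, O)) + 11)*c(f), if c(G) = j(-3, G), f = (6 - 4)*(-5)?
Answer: -23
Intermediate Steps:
S(m, x) = (7 + x)/(8 + m)
f = -10 (f = 2*(-5) = -10)
c(G) = -1
((12 + S(-3, O)) + 11)*c(f) = ((12 + (7 - 7)/(8 - 3)) + 11)*(-1) = ((12 + 0/5) + 11)*(-1) = ((12 + (⅕)*0) + 11)*(-1) = ((12 + 0) + 11)*(-1) = (12 + 11)*(-1) = 23*(-1) = -23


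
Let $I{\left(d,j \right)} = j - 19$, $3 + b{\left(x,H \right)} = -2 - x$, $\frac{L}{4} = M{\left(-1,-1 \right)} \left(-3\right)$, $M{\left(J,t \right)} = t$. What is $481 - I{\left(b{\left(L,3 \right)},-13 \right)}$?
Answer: $513$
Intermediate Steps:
$L = 12$ ($L = 4 \left(\left(-1\right) \left(-3\right)\right) = 4 \cdot 3 = 12$)
$b{\left(x,H \right)} = -5 - x$ ($b{\left(x,H \right)} = -3 - \left(2 + x\right) = -5 - x$)
$I{\left(d,j \right)} = -19 + j$
$481 - I{\left(b{\left(L,3 \right)},-13 \right)} = 481 - \left(-19 - 13\right) = 481 - -32 = 481 + 32 = 513$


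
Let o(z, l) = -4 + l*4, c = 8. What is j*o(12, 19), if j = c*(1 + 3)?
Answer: 2304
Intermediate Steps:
o(z, l) = -4 + 4*l
j = 32 (j = 8*(1 + 3) = 8*4 = 32)
j*o(12, 19) = 32*(-4 + 4*19) = 32*(-4 + 76) = 32*72 = 2304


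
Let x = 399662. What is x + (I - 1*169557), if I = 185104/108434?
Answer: 12475695337/54217 ≈ 2.3011e+5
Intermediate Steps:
I = 92552/54217 (I = 185104*(1/108434) = 92552/54217 ≈ 1.7071)
x + (I - 1*169557) = 399662 + (92552/54217 - 1*169557) = 399662 + (92552/54217 - 169557) = 399662 - 9192779317/54217 = 12475695337/54217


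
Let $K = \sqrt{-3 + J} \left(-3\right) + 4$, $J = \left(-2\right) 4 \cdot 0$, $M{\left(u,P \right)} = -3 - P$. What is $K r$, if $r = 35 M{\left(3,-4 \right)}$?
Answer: $140 - 105 i \sqrt{3} \approx 140.0 - 181.87 i$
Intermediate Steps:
$J = 0$ ($J = \left(-8\right) 0 = 0$)
$r = 35$ ($r = 35 \left(-3 - -4\right) = 35 \left(-3 + 4\right) = 35 \cdot 1 = 35$)
$K = 4 - 3 i \sqrt{3}$ ($K = \sqrt{-3 + 0} \left(-3\right) + 4 = \sqrt{-3} \left(-3\right) + 4 = i \sqrt{3} \left(-3\right) + 4 = - 3 i \sqrt{3} + 4 = 4 - 3 i \sqrt{3} \approx 4.0 - 5.1962 i$)
$K r = \left(4 - 3 i \sqrt{3}\right) 35 = 140 - 105 i \sqrt{3}$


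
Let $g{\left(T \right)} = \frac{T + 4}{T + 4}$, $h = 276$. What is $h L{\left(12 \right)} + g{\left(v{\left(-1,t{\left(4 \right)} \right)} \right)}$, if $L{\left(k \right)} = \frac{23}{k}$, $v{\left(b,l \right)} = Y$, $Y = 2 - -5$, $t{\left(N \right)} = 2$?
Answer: $530$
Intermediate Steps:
$Y = 7$ ($Y = 2 + 5 = 7$)
$v{\left(b,l \right)} = 7$
$g{\left(T \right)} = 1$ ($g{\left(T \right)} = \frac{4 + T}{4 + T} = 1$)
$h L{\left(12 \right)} + g{\left(v{\left(-1,t{\left(4 \right)} \right)} \right)} = 276 \cdot \frac{23}{12} + 1 = 529 + 1 = 530$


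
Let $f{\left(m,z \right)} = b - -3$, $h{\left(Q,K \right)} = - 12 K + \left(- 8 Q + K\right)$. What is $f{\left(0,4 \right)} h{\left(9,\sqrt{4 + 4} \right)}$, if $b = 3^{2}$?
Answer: $-864 - 264 \sqrt{2} \approx -1237.4$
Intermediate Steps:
$b = 9$
$h{\left(Q,K \right)} = - 11 K - 8 Q$ ($h{\left(Q,K \right)} = - 12 K + \left(K - 8 Q\right) = - 11 K - 8 Q$)
$f{\left(m,z \right)} = 12$ ($f{\left(m,z \right)} = 9 - -3 = 9 + 3 = 12$)
$f{\left(0,4 \right)} h{\left(9,\sqrt{4 + 4} \right)} = 12 \left(- 11 \sqrt{4 + 4} - 72\right) = 12 \left(- 11 \sqrt{8} - 72\right) = 12 \left(- 11 \cdot 2 \sqrt{2} - 72\right) = 12 \left(- 22 \sqrt{2} - 72\right) = 12 \left(-72 - 22 \sqrt{2}\right) = -864 - 264 \sqrt{2}$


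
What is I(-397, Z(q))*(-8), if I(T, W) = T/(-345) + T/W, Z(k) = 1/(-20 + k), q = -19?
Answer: -42736256/345 ≈ -1.2387e+5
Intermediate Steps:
I(T, W) = -T/345 + T/W (I(T, W) = T*(-1/345) + T/W = -T/345 + T/W)
I(-397, Z(q))*(-8) = (-1/345*(-397) - 397/(1/(-20 - 19)))*(-8) = (397/345 - 397/(1/(-39)))*(-8) = (397/345 - 397/(-1/39))*(-8) = (397/345 - 397*(-39))*(-8) = (397/345 + 15483)*(-8) = (5342032/345)*(-8) = -42736256/345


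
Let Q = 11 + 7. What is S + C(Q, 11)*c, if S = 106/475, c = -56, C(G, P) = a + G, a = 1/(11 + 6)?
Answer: -8164398/8075 ≈ -1011.1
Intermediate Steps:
a = 1/17 ≈ 0.058824
Q = 18
C(G, P) = 1/17 + G
S = 106/475 (S = 106*(1/475) = 106/475 ≈ 0.22316)
S + C(Q, 11)*c = 106/475 + (1/17 + 18)*(-56) = 106/475 + (307/17)*(-56) = 106/475 - 17192/17 = -8164398/8075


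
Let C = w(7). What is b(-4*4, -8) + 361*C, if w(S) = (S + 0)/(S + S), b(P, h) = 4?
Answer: 369/2 ≈ 184.50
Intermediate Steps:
w(S) = ½ (w(S) = S/((2*S)) = S*(1/(2*S)) = ½)
C = ½ ≈ 0.50000
b(-4*4, -8) + 361*C = 4 + 361*(½) = 4 + 361/2 = 369/2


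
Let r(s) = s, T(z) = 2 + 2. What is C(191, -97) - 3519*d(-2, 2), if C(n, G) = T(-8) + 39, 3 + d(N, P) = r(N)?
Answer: 17638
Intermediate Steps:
T(z) = 4
d(N, P) = -3 + N
C(n, G) = 43 (C(n, G) = 4 + 39 = 43)
C(191, -97) - 3519*d(-2, 2) = 43 - 3519*(-3 - 2) = 43 - 3519*(-5) = 43 + 17595 = 17638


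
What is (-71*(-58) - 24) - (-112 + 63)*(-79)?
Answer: 223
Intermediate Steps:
(-71*(-58) - 24) - (-112 + 63)*(-79) = (4118 - 24) - (-49)*(-79) = 4094 - 1*3871 = 4094 - 3871 = 223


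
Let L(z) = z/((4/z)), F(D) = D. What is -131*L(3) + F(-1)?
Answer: -1183/4 ≈ -295.75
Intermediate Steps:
L(z) = z²/4 (L(z) = z*(z/4) = z²/4)
-131*L(3) + F(-1) = -131*3²/4 - 1 = -131*9/4 - 1 = -1179/4 - 1 = -1183/4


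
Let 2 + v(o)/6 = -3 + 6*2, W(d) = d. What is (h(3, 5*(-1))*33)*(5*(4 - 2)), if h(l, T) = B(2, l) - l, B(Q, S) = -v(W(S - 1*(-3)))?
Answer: -14850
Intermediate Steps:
v(o) = 42 (v(o) = -12 + 6*(-3 + 6*2) = -12 + 6*(-3 + 12) = -12 + 6*9 = -12 + 54 = 42)
B(Q, S) = -42 (B(Q, S) = -1*42 = -42)
h(l, T) = -42 - l
(h(3, 5*(-1))*33)*(5*(4 - 2)) = ((-42 - 1*3)*33)*(5*(4 - 2)) = ((-42 - 3)*33)*(5*2) = -45*33*10 = -1485*10 = -14850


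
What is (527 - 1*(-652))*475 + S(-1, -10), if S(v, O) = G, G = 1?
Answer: 560026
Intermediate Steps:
S(v, O) = 1
(527 - 1*(-652))*475 + S(-1, -10) = (527 - 1*(-652))*475 + 1 = (527 + 652)*475 + 1 = 1179*475 + 1 = 560025 + 1 = 560026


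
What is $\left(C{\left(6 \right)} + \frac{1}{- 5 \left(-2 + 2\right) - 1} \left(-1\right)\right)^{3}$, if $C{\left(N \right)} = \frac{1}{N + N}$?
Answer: $\frac{2197}{1728} \approx 1.2714$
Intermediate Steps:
$C{\left(N \right)} = \frac{1}{2 N}$
$\left(C{\left(6 \right)} + \frac{1}{- 5 \left(-2 + 2\right) - 1} \left(-1\right)\right)^{3} = \left(\frac{1}{2 \cdot 6} + \frac{1}{- 5 \left(-2 + 2\right) - 1} \left(-1\right)\right)^{3} = \left(\frac{1}{2} \cdot \frac{1}{6} + \frac{1}{\left(-5\right) 0 - 1} \left(-1\right)\right)^{3} = \left(\frac{1}{12} + \frac{1}{0 - 1} \left(-1\right)\right)^{3} = \left(\frac{1}{12} + \frac{1}{-1} \left(-1\right)\right)^{3} = \left(\frac{1}{12} - -1\right)^{3} = \left(\frac{1}{12} + 1\right)^{3} = \left(\frac{13}{12}\right)^{3} = \frac{2197}{1728}$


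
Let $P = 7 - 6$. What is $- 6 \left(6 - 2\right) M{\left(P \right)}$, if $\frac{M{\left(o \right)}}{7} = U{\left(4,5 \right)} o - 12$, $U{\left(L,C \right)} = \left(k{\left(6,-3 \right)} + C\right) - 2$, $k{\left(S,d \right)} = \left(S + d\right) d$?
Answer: $3024$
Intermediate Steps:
$k{\left(S,d \right)} = d \left(S + d\right)$
$U{\left(L,C \right)} = -11 + C$ ($U{\left(L,C \right)} = \left(- 3 \left(6 - 3\right) + C\right) - 2 = \left(\left(-3\right) 3 + C\right) - 2 = \left(-9 + C\right) - 2 = -11 + C$)
$P = 1$ ($P = 7 - 6 = 1$)
$M{\left(o \right)} = -84 - 42 o$ ($M{\left(o \right)} = 7 \left(\left(-11 + 5\right) o - 12\right) = 7 \left(- 6 o - 12\right) = 7 \left(-12 - 6 o\right) = -84 - 42 o$)
$- 6 \left(6 - 2\right) M{\left(P \right)} = - 6 \left(6 - 2\right) \left(-84 - 42\right) = \left(-6\right) 4 \left(-84 - 42\right) = \left(-24\right) \left(-126\right) = 3024$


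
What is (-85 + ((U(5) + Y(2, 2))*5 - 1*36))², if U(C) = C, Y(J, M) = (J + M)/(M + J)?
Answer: 8281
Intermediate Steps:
Y(J, M) = 1 (Y(J, M) = (J + M)/(J + M) = 1)
(-85 + ((U(5) + Y(2, 2))*5 - 1*36))² = (-85 + ((5 + 1)*5 - 1*36))² = (-85 + (6*5 - 36))² = (-85 + (30 - 36))² = (-85 - 6)² = (-91)² = 8281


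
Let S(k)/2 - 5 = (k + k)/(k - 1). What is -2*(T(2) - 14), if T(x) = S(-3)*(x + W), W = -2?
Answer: 28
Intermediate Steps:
S(k) = 10 + 4*k/(-1 + k) (S(k) = 10 + 2*((k + k)/(k - 1)) = 10 + 2*((2*k)/(-1 + k)) = 10 + 2*(2*k/(-1 + k)) = 10 + 4*k/(-1 + k))
T(x) = -26 + 13*x (T(x) = (2*(-5 + 7*(-3))/(-1 - 3))*(x - 2) = (2*(-5 - 21)/(-4))*(-2 + x) = (2*(-¼)*(-26))*(-2 + x) = 13*(-2 + x) = -26 + 13*x)
-2*(T(2) - 14) = -2*((-26 + 13*2) - 14) = -2*((-26 + 26) - 14) = -2*(0 - 14) = -2*(-14) = 28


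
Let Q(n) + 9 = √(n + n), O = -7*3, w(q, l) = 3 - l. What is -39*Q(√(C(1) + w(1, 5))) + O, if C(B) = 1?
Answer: 291 - 39*I ≈ 291.0 - 39.0*I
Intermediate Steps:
O = -21 (O = -7*3 = -21)
Q(n) = -9 + √2*√n (Q(n) = -9 + √(n + n) = -9 + √(2*n) = -9 + √2*√n)
-39*Q(√(C(1) + w(1, 5))) + O = -39*(-9 + √2*√(√(1 + (3 - 1*5)))) - 21 = -39*(-9 + √2*√(√(1 + (3 - 5)))) - 21 = -39*(-9 + √2*√(√(1 - 2))) - 21 = -39*(-9 + √2*√(√(-1))) - 21 = -39*(-9 + √2*√I) - 21 = (351 - 39*√2*√I) - 21 = 330 - 39*√2*√I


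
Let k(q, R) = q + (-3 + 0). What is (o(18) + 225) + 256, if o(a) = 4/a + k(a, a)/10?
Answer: 8689/18 ≈ 482.72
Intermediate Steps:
k(q, R) = -3 + q (k(q, R) = q - 3 = -3 + q)
o(a) = -3/10 + 4/a + a/10 (o(a) = 4/a + (-3 + a)/10 = 4/a + (-3 + a)*(⅒) = 4/a + (-3/10 + a/10) = -3/10 + 4/a + a/10)
(o(18) + 225) + 256 = ((⅒)*(40 + 18*(-3 + 18))/18 + 225) + 256 = ((⅒)*(1/18)*(40 + 18*15) + 225) + 256 = ((⅒)*(1/18)*(40 + 270) + 225) + 256 = ((⅒)*(1/18)*310 + 225) + 256 = (31/18 + 225) + 256 = 4081/18 + 256 = 8689/18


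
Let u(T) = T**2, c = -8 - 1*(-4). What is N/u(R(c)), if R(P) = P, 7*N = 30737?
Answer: 4391/16 ≈ 274.44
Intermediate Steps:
N = 4391 (N = (1/7)*30737 = 4391)
c = -4 (c = -8 + 4 = -4)
N/u(R(c)) = 4391/((-4)**2) = 4391/16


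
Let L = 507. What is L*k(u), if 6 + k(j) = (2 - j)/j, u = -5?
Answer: -18759/5 ≈ -3751.8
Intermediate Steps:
k(j) = -6 + (2 - j)/j
L*k(u) = 507*(-7 + 2/(-5)) = 507*(-7 + 2*(-⅕)) = 507*(-7 - ⅖) = 507*(-37/5) = -18759/5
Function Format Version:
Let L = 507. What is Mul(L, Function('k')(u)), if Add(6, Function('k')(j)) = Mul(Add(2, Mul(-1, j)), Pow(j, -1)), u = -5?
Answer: Rational(-18759, 5) ≈ -3751.8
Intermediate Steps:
Function('k')(j) = Add(-6, Mul(Pow(j, -1), Add(2, Mul(-1, j)))) (Function('k')(j) = Add(-6, Mul(Add(2, Mul(-1, j)), Pow(j, -1))) = Add(-6, Mul(Pow(j, -1), Add(2, Mul(-1, j)))))
Mul(L, Function('k')(u)) = Mul(507, Add(-7, Mul(2, Pow(-5, -1)))) = Mul(507, Add(-7, Mul(2, Rational(-1, 5)))) = Mul(507, Add(-7, Rational(-2, 5))) = Mul(507, Rational(-37, 5)) = Rational(-18759, 5)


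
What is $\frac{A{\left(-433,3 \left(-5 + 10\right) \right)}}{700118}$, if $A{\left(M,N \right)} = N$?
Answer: $\frac{15}{700118} \approx 2.1425 \cdot 10^{-5}$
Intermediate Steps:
$\frac{A{\left(-433,3 \left(-5 + 10\right) \right)}}{700118} = \frac{3 \left(-5 + 10\right)}{700118} = 3 \cdot 5 \cdot \frac{1}{700118} = 15 \cdot \frac{1}{700118} = \frac{15}{700118}$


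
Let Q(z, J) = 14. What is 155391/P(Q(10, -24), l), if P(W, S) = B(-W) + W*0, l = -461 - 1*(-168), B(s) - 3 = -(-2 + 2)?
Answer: 51797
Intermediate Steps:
B(s) = 3 (B(s) = 3 - (-2 + 2) = 3 - 1*0 = 3 + 0 = 3)
l = -293 (l = -461 + 168 = -293)
P(W, S) = 3 (P(W, S) = 3 + W*0 = 3 + 0 = 3)
155391/P(Q(10, -24), l) = 155391/3 = 155391*(⅓) = 51797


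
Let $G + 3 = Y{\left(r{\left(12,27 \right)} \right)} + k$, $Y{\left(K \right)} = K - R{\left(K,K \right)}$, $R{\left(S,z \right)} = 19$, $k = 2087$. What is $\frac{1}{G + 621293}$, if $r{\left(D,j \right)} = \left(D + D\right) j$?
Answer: $\frac{1}{624006} \approx 1.6025 \cdot 10^{-6}$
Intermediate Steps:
$r{\left(D,j \right)} = 2 D j$
$Y{\left(K \right)} = -19 + K$ ($Y{\left(K \right)} = K - 19 = -19 + K$)
$G = 2713$ ($G = -3 + \left(\left(-19 + 2 \cdot 12 \cdot 27\right) + 2087\right) = -3 + \left(\left(-19 + 648\right) + 2087\right) = -3 + \left(629 + 2087\right) = -3 + 2716 = 2713$)
$\frac{1}{G + 621293} = \frac{1}{2713 + 621293} = \frac{1}{624006}$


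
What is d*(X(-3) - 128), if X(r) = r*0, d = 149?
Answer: -19072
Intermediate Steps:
X(r) = 0
d*(X(-3) - 128) = 149*(0 - 128) = 149*(-128) = -19072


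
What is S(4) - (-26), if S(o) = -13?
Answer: 13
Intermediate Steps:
S(4) - (-26) = -13 - (-26) = -13 - 1*(-26) = -13 + 26 = 13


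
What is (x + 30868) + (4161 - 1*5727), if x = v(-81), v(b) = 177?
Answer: 29479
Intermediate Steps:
x = 177
(x + 30868) + (4161 - 1*5727) = (177 + 30868) + (4161 - 1*5727) = 31045 + (4161 - 5727) = 31045 - 1566 = 29479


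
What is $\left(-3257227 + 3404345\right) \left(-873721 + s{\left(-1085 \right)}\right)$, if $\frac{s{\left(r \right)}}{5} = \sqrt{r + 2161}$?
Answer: $-128540086078 + 1471180 \sqrt{269} \approx -1.2852 \cdot 10^{11}$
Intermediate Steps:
$s{\left(r \right)} = 5 \sqrt{2161 + r}$ ($s{\left(r \right)} = 5 \sqrt{r + 2161} = 5 \sqrt{2161 + r}$)
$\left(-3257227 + 3404345\right) \left(-873721 + s{\left(-1085 \right)}\right) = \left(-3257227 + 3404345\right) \left(-873721 + 5 \sqrt{2161 - 1085}\right) = 147118 \left(-873721 + 5 \sqrt{1076}\right) = 147118 \left(-873721 + 5 \cdot 2 \sqrt{269}\right) = 147118 \left(-873721 + 10 \sqrt{269}\right) = -128540086078 + 1471180 \sqrt{269}$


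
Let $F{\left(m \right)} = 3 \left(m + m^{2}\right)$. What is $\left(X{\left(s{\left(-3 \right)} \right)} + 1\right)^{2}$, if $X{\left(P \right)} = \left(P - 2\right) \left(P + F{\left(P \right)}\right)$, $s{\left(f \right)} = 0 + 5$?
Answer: $81796$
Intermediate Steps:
$s{\left(f \right)} = 5$
$F{\left(m \right)} = 3 m + 3 m^{2}$
$X{\left(P \right)} = \left(-2 + P\right) \left(P + 3 P \left(1 + P\right)\right)$ ($X{\left(P \right)} = \left(P - 2\right) \left(P + 3 P \left(1 + P\right)\right) = \left(-2 + P\right) \left(P + 3 P \left(1 + P\right)\right)$)
$\left(X{\left(s{\left(-3 \right)} \right)} + 1\right)^{2} = \left(5 \left(-8 - 10 + 3 \cdot 5^{2}\right) + 1\right)^{2} = \left(5 \left(-8 - 10 + 3 \cdot 25\right) + 1\right)^{2} = \left(5 \left(-8 - 10 + 75\right) + 1\right)^{2} = \left(5 \cdot 57 + 1\right)^{2} = \left(285 + 1\right)^{2} = 286^{2} = 81796$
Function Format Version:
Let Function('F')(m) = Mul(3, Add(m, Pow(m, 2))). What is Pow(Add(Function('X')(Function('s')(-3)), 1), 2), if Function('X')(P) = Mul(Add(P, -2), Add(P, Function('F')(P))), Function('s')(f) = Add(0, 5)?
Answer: 81796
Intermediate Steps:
Function('s')(f) = 5
Function('F')(m) = Add(Mul(3, m), Mul(3, Pow(m, 2)))
Function('X')(P) = Mul(Add(-2, P), Add(P, Mul(3, P, Add(1, P)))) (Function('X')(P) = Mul(Add(P, -2), Add(P, Mul(3, P, Add(1, P)))) = Mul(Add(-2, P), Add(P, Mul(3, P, Add(1, P)))))
Pow(Add(Function('X')(Function('s')(-3)), 1), 2) = Pow(Add(Mul(5, Add(-8, Mul(-2, 5), Mul(3, Pow(5, 2)))), 1), 2) = Pow(Add(Mul(5, Add(-8, -10, Mul(3, 25))), 1), 2) = Pow(Add(Mul(5, Add(-8, -10, 75)), 1), 2) = Pow(Add(Mul(5, 57), 1), 2) = Pow(Add(285, 1), 2) = Pow(286, 2) = 81796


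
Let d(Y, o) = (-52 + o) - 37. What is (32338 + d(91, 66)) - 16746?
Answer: 15569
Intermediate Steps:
d(Y, o) = -89 + o
(32338 + d(91, 66)) - 16746 = (32338 + (-89 + 66)) - 16746 = (32338 - 23) - 16746 = 32315 - 16746 = 15569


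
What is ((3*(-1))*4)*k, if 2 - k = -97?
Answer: -1188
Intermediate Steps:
k = 99 (k = 2 - 1*(-97) = 2 + 97 = 99)
((3*(-1))*4)*k = ((3*(-1))*4)*99 = -3*4*99 = -12*99 = -1188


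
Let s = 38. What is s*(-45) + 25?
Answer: -1685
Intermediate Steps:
s*(-45) + 25 = 38*(-45) + 25 = -1710 + 25 = -1685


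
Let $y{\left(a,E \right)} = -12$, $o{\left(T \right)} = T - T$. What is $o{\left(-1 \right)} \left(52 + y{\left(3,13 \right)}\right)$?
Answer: $0$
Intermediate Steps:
$o{\left(T \right)} = 0$
$o{\left(-1 \right)} \left(52 + y{\left(3,13 \right)}\right) = 0 \left(52 - 12\right) = 0 \cdot 40 = 0$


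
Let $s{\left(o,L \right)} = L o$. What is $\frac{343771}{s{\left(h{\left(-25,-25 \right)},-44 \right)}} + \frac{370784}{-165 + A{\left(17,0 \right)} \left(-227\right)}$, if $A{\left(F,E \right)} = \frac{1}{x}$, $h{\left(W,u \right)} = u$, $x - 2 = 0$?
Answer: $- \frac{624244353}{612700} \approx -1018.8$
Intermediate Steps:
$x = 2$ ($x = 2 + 0 = 2$)
$A{\left(F,E \right)} = \frac{1}{2}$
$\frac{343771}{s{\left(h{\left(-25,-25 \right)},-44 \right)}} + \frac{370784}{-165 + A{\left(17,0 \right)} \left(-227\right)} = \frac{343771}{\left(-44\right) \left(-25\right)} + \frac{370784}{-165 + \frac{1}{2} \left(-227\right)} = \frac{343771}{1100} + \frac{370784}{-165 - \frac{227}{2}} = 343771 \cdot \frac{1}{1100} + \frac{370784}{- \frac{557}{2}} = \frac{343771}{1100} + 370784 \left(- \frac{2}{557}\right) = \frac{343771}{1100} - \frac{741568}{557} = - \frac{624244353}{612700}$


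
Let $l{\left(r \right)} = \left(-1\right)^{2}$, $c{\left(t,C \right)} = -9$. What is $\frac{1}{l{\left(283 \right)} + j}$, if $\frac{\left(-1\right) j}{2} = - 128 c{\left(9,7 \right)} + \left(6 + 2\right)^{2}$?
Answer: $- \frac{1}{2431} \approx -0.00041135$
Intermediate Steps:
$l{\left(r \right)} = 1$
$j = -2432$ ($j = - 2 \left(\left(-128\right) \left(-9\right) + \left(6 + 2\right)^{2}\right) = - 2 \left(1152 + 8^{2}\right) = - 2 \left(1152 + 64\right) = \left(-2\right) 1216 = -2432$)
$\frac{1}{l{\left(283 \right)} + j} = \frac{1}{1 - 2432} = \frac{1}{-2431} = - \frac{1}{2431}$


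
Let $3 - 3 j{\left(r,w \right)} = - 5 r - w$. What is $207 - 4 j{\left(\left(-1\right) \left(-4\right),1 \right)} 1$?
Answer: $-6624$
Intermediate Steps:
$j{\left(r,w \right)} = 1 + \frac{w}{3} + \frac{5 r}{3}$ ($j{\left(r,w \right)} = 1 - \frac{- 5 r - w}{3} = 1 - \frac{- w - 5 r}{3} = 1 + \left(\frac{w}{3} + \frac{5 r}{3}\right) = 1 + \frac{w}{3} + \frac{5 r}{3}$)
$207 - 4 j{\left(\left(-1\right) \left(-4\right),1 \right)} 1 = 207 - 4 \left(1 + \frac{1}{3} \cdot 1 + \frac{5 \left(\left(-1\right) \left(-4\right)\right)}{3}\right) 1 = 207 - 4 \left(1 + \frac{1}{3} + \frac{5}{3} \cdot 4\right) 1 = 207 - 4 \left(1 + \frac{1}{3} + \frac{20}{3}\right) 1 = 207 \left(-4\right) 8 \cdot 1 = 207 \left(\left(-32\right) 1\right) = 207 \left(-32\right) = -6624$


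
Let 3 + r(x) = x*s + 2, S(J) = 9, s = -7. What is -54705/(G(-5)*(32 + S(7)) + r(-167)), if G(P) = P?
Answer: -18235/321 ≈ -56.807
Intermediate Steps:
r(x) = -1 - 7*x (r(x) = -3 + (x*(-7) + 2) = -3 + (-7*x + 2) = -3 + (2 - 7*x) = -1 - 7*x)
-54705/(G(-5)*(32 + S(7)) + r(-167)) = -54705/(-5*(32 + 9) + (-1 - 7*(-167))) = -54705/(-5*41 + (-1 + 1169)) = -54705/(-205 + 1168) = -54705/963 = -54705*1/963 = -18235/321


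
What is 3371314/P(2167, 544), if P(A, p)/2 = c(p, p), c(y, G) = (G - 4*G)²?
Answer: 1685657/2663424 ≈ 0.63289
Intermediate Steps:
c(y, G) = 9*G² (c(y, G) = (-3*G)² = 9*G²)
P(A, p) = 18*p² (P(A, p) = 2*(9*p²) = 18*p²)
3371314/P(2167, 544) = 3371314/((18*544²)) = 3371314/((18*295936)) = 3371314/5326848 = 3371314*(1/5326848) = 1685657/2663424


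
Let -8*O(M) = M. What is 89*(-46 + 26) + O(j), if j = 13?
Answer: -14253/8 ≈ -1781.6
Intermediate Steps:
O(M) = -M/8
89*(-46 + 26) + O(j) = 89*(-46 + 26) - 1/8*13 = 89*(-20) - 13/8 = -1780 - 13/8 = -14253/8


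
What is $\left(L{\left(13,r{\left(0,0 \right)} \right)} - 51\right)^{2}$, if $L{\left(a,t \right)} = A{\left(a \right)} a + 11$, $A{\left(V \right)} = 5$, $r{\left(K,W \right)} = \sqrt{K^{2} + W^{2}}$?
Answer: $625$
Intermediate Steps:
$L{\left(a,t \right)} = 11 + 5 a$ ($L{\left(a,t \right)} = 5 a + 11 = 11 + 5 a$)
$\left(L{\left(13,r{\left(0,0 \right)} \right)} - 51\right)^{2} = \left(\left(11 + 5 \cdot 13\right) - 51\right)^{2} = \left(\left(11 + 65\right) - 51\right)^{2} = \left(76 - 51\right)^{2} = 25^{2} = 625$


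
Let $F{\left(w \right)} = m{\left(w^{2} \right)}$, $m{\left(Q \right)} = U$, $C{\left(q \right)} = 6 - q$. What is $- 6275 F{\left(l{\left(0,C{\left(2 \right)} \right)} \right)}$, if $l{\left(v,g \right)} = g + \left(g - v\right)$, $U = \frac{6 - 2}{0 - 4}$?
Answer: $6275$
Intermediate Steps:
$U = -1$ ($U = \frac{4}{-4} = 4 \left(- \frac{1}{4}\right) = -1$)
$m{\left(Q \right)} = -1$
$l{\left(v,g \right)} = - v + 2 g$
$F{\left(w \right)} = -1$
$- 6275 F{\left(l{\left(0,C{\left(2 \right)} \right)} \right)} = \left(-6275\right) \left(-1\right) = 6275$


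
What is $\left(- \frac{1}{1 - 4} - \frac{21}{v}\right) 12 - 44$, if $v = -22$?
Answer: $- \frac{314}{11} \approx -28.545$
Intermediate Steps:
$\left(- \frac{1}{1 - 4} - \frac{21}{v}\right) 12 - 44 = \left(- \frac{1}{1 - 4} - \frac{21}{-22}\right) 12 - 44 = \left(- \frac{1}{1 - 4} - - \frac{21}{22}\right) 12 - 44 = \left(- \frac{1}{-3} + \frac{21}{22}\right) 12 - 44 = \left(\left(-1\right) \left(- \frac{1}{3}\right) + \frac{21}{22}\right) 12 - 44 = \left(\frac{1}{3} + \frac{21}{22}\right) 12 - 44 = \frac{85}{66} \cdot 12 - 44 = \frac{170}{11} - 44 = - \frac{314}{11}$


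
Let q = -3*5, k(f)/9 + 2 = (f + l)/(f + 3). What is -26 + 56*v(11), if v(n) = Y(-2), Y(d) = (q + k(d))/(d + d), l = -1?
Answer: 814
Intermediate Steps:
k(f) = -18 + 9*(-1 + f)/(3 + f) (k(f) = -18 + 9*((f - 1)/(f + 3)) = -18 + 9*((-1 + f)/(3 + f)) = -18 + 9*(-1 + f)/(3 + f))
q = -15
Y(d) = (-15 + 9*(-7 - d)/(3 + d))/(2*d) (Y(d) = (-15 + 9*(-7 - d)/(3 + d))/(d + d) = (-15 + 9*(-7 - d)/(3 + d))/((2*d)) = (-15 + 9*(-7 - d)/(3 + d))*(1/(2*d)) = (-15 + 9*(-7 - d)/(3 + d))/(2*d))
v(n) = 15 (v(n) = 6*(-9 - 2*(-2))/(-2*(3 - 2)) = 6*(-½)*(-9 + 4)/1 = 6*(-½)*1*(-5) = 15)
-26 + 56*v(11) = -26 + 56*15 = -26 + 840 = 814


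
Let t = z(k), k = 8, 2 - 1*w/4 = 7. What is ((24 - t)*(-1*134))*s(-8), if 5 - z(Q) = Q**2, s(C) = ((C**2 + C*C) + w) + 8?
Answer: -1290152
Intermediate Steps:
w = -20 (w = 8 - 4*7 = 8 - 28 = -20)
s(C) = -12 + 2*C**2 (s(C) = ((C**2 + C*C) - 20) + 8 = ((C**2 + C**2) - 20) + 8 = (2*C**2 - 20) + 8 = (-20 + 2*C**2) + 8 = -12 + 2*C**2)
z(Q) = 5 - Q**2
t = -59 (t = 5 - 1*8**2 = 5 - 1*64 = 5 - 64 = -59)
((24 - t)*(-1*134))*s(-8) = ((24 - 1*(-59))*(-1*134))*(-12 + 2*(-8)**2) = ((24 + 59)*(-134))*(-12 + 2*64) = (83*(-134))*(-12 + 128) = -11122*116 = -1290152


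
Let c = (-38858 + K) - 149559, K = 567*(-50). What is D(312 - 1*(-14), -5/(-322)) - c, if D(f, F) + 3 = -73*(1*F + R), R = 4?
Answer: 69703619/322 ≈ 2.1647e+5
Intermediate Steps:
D(f, F) = -295 - 73*F (D(f, F) = -3 - 73*(1*F + 4) = -3 - 73*(F + 4) = -3 - 73*(4 + F) = -3 + (-292 - 73*F) = -295 - 73*F)
K = -28350
c = -216767 (c = (-38858 - 28350) - 149559 = -67208 - 149559 = -216767)
D(312 - 1*(-14), -5/(-322)) - c = (-295 - (-365)/(-322)) - 1*(-216767) = (-295 - (-365)*(-1)/322) + 216767 = (-295 - 73*5/322) + 216767 = (-295 - 365/322) + 216767 = -95355/322 + 216767 = 69703619/322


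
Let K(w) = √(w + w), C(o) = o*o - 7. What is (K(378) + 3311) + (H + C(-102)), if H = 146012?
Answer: 159720 + 6*√21 ≈ 1.5975e+5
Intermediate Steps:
C(o) = -7 + o² (C(o) = o² - 7 = -7 + o²)
K(w) = √2*√w (K(w) = √(2*w) = √2*√w)
(K(378) + 3311) + (H + C(-102)) = (√2*√378 + 3311) + (146012 + (-7 + (-102)²)) = (√2*(3*√42) + 3311) + (146012 + (-7 + 10404)) = (6*√21 + 3311) + (146012 + 10397) = (3311 + 6*√21) + 156409 = 159720 + 6*√21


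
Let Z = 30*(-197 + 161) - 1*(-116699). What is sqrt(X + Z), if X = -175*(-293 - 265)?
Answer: sqrt(213269) ≈ 461.81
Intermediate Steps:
X = 97650 (X = -175*(-558) = 97650)
Z = 115619 (Z = 30*(-36) + 116699 = -1080 + 116699 = 115619)
sqrt(X + Z) = sqrt(97650 + 115619) = sqrt(213269)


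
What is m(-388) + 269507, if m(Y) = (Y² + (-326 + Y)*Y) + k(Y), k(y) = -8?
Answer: 697075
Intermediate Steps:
m(Y) = -8 + Y² + Y*(-326 + Y) (m(Y) = (Y² + (-326 + Y)*Y) - 8 = (Y² + Y*(-326 + Y)) - 8 = -8 + Y² + Y*(-326 + Y))
m(-388) + 269507 = (-8 - 326*(-388) + 2*(-388)²) + 269507 = (-8 + 126488 + 2*150544) + 269507 = (-8 + 126488 + 301088) + 269507 = 427568 + 269507 = 697075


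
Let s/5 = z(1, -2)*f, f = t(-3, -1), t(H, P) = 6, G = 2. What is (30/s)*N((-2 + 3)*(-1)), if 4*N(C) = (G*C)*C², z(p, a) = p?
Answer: -½ ≈ -0.50000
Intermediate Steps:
f = 6
s = 30 (s = 5*(1*6) = 5*6 = 30)
N(C) = C³/2 (N(C) = ((2*C)*C²)/4 = (2*C³)/4 = C³/2)
(30/s)*N((-2 + 3)*(-1)) = (30/30)*(((-2 + 3)*(-1))³/2) = (30*(1/30))*((1*(-1))³/2) = 1*((½)*(-1)³) = 1*((½)*(-1)) = 1*(-½) = -½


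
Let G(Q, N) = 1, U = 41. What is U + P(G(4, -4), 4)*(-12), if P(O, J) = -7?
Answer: 125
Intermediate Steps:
U + P(G(4, -4), 4)*(-12) = 41 - 7*(-12) = 41 + 84 = 125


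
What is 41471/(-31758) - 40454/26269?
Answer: -2374139831/834250902 ≈ -2.8458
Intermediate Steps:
41471/(-31758) - 40454/26269 = 41471*(-1/31758) - 40454*1/26269 = -41471/31758 - 40454/26269 = -2374139831/834250902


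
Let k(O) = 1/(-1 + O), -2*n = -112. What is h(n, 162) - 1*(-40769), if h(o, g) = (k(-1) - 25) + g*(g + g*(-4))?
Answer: -75977/2 ≈ -37989.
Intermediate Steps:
n = 56 (n = -½*(-112) = 56)
h(o, g) = -51/2 - 3*g² (h(o, g) = (1/(-1 - 1) - 25) + g*(g + g*(-4)) = (1/(-2) - 25) + g*(g - 4*g) = (-½ - 25) + g*(-3*g) = -51/2 - 3*g²)
h(n, 162) - 1*(-40769) = (-51/2 - 3*162²) - 1*(-40769) = (-51/2 - 3*26244) + 40769 = (-51/2 - 78732) + 40769 = -157515/2 + 40769 = -75977/2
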